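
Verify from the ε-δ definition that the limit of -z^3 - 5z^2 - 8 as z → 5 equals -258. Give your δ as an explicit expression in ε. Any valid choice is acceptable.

δ = min(2, ε/169)

Let ε > 0 be given. We want δ > 0 such that 0 < |z − 5| < δ implies |(-z^3 - 5z^2 - 8) + 258| < ε.
(-z^3 - 5z^2 - 8) + 258 = -z^3 - 5z^2 + 250 = (z − 5)(-z^2 - 10z - 50).
So |(-z^3 - 5z^2 - 8) + 258| = |z − 5|·|-z^2 - 10z - 50|.
Assume first that |z − 5| < 2, so |z| < 7. Then |-z^2 - 10z - 50| ≤ 7^2 + 10·7 + 50 = 169.
Hence |(-z^3 - 5z^2 - 8) + 258| ≤ 169|z − 5| < ε provided |z − 5| < ε/169.
Take δ = min(2, ε/169). Then 0 < |z − 5| < δ gives both |z − 5| < 2 and |z − 5| < ε/169, so |(-z^3 - 5z^2 - 8) + 258| < ε.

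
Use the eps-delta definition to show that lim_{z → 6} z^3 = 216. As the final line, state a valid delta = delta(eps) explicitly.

Suppose eps > 0. We seek delta > 0 with 0 < |z − 6| < delta ⇒ |z^3 − 216| < eps.
Factor: z^3 − 216 = (z − 6)(z^2 + 6z + 36), so |z^3 − 216| = |z − 6|·|z^2 + 6z + 36|.
Restrict delta ≤ 1. Then |z − 6| < 1 gives |z| < 7, so by the triangle inequality |z^2 + 6z + 36| ≤ 7^2 + 6·7 + 36 = 127.
Hence |z^3 − 216| ≤ 127|z − 6|, which is < eps once |z − 6| < eps/127.
Take delta = min(1, eps/127). If 0 < |z − 6| < delta then both bounds hold and |z^3 − 216| ≤ 127|z − 6| < 127·(eps/127) = eps.

delta = min(1, eps/127)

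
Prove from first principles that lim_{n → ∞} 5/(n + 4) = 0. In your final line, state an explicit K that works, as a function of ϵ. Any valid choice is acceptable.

K = 5/ϵ

Let ϵ > 0. For n ≥ 1, |5/(n + 4) − 0| = 5/(n + 4) ≤ 5/n.
We need 5/n < ϵ, i.e. n > 5/ϵ.
Take K = 5/ϵ. If n > K then |5/(n + 4)| ≤ 5/n < ϵ.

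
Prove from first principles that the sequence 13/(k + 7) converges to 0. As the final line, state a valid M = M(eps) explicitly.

M = 13/eps

Let eps > 0. For k ≥ 1, |13/(k + 7) − 0| = 13/(k + 7) ≤ 13/k.
We need 13/k < eps, i.e. k > 13/eps.
Take M = 13/eps. If k > M then |13/(k + 7)| ≤ 13/k < eps.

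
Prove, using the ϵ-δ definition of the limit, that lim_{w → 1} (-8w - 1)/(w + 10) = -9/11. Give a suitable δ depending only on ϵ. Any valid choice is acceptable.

Fix ϵ > 0. We want δ > 0 with 0 < |w − 1| < δ ⇒ |(-8w - 1)/(w + 10) + 9/11| < ϵ.
Combining over a common denominator, (-8w - 1)/(w + 10) + 9/11 = [(-8w - 1)·11 − (-9)·(w + 10)] / [11·(w + 10)] = -79(w − 1) / (11(w + 10)).
So |(-8w - 1)/(w + 10) + 9/11| = 79|w − 1| / (11·|w + 10|).
Require δ ≤ 11/2, so |w + 10| ≥ |11| − |w − 1| > 11 − 11/2 = 11/2.
Hence |(-8w - 1)/(w + 10) + 9/11| < 79|w − 1|/(11·(11/2)) = (158/121)|w − 1|, which is < ϵ once |w − 1| < (121/158)ϵ.
Take δ = min(11/2, (121/158)ϵ). Then 0 < |w − 1| < δ forces both bounds, so |(-8w - 1)/(w + 10) + 9/11| < ϵ.

δ = min(11/2, (121/158)ϵ)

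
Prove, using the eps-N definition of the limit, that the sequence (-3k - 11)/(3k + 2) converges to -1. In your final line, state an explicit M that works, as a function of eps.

M = 3/eps

Suppose eps > 0. For k ≥ 1, |(-3k - 11)/(3k + 2) + 1| = |-27|/(3(3k + 2)) = 27/(3(3k + 2)).
Since 3k + 2 ≥ 3k for k ≥ 1, this is ≤ 27/(3·3k) = 3/k.
So |(-3k - 11)/(3k + 2) + 1| < eps whenever k > 3/eps.
Take M = 3/eps. If k > M then |(-3k - 11)/(3k + 2) + 1| ≤ 3/k < eps.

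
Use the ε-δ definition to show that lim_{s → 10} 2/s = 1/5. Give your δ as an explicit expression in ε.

δ = min(5, 25ε)

Suppose ε > 0. We seek δ > 0 such that 0 < |s − 10| < δ implies |2/s − (1/5)| < ε.
|2/s − (1/5)| = 2·|10 − s|/(10·|s|) = 2|s − 10|/(10|s|).
Restrict δ ≤ 5. Then |s − 10| < 5 gives |s| > 5, so 10|s| > 50.
Then |2/s − (1/5)| < 2|s − 10|/50, which is < ε when |s − 10| < 25ε.
Take δ = min(5, 25ε). Then 0 < |s − 10| < δ gives both |s − 10| < 5 and |s − 10| < 25ε, so |2/s − (1/5)| < ε.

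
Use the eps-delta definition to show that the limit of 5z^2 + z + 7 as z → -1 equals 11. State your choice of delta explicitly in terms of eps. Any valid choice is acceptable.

Let eps > 0. We want delta > 0 such that 0 < |z + 1| < delta implies |(5z^2 + z + 7) − 11| < eps.
(5z^2 + z + 7) − 11 = 5z^2 + z - 4 = (z + 1)(5z - 4).
So |(5z^2 + z + 7) − 11| = |z + 1|·|5z - 4|.
Require delta ≤ 1. Then |z + 1| < 1 gives |z| < 2, and by the triangle inequality |5z - 4| ≤ 5·2 + 4 = 14.
Hence |(5z^2 + z + 7) − 11| ≤ 14|z + 1| < eps provided |z + 1| < eps/14.
Take delta = min(1, eps/14). Then 0 < |z + 1| < delta gives both |z + 1| < 1 and |z + 1| < eps/14, so |(5z^2 + z + 7) − 11| < eps.

delta = min(1, eps/14)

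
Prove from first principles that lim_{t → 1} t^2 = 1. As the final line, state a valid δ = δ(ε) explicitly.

Fix ε > 0. We seek δ > 0 with 0 < |t − 1| < δ ⇒ |t^2 − 1| < ε.
Factor: t^2 − 1 = (t − 1)(t + 1), so |t^2 − 1| = |t − 1|·|t + 1|.
Restrict δ ≤ 2. Then |t − 1| < 2 gives |t| < 3, so by the triangle inequality |t + 1| ≤ 3 + 1 = 4.
Hence |t^2 − 1| ≤ 4|t − 1|, which is < ε once |t − 1| < ε/4.
Take δ = min(2, ε/4). If 0 < |t − 1| < δ then both bounds hold and |t^2 − 1| ≤ 4|t − 1| < 4·(ε/4) = ε.

δ = min(2, ε/4)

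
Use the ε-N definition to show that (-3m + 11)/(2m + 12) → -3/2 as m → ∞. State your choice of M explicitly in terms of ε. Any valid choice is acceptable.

Fix ε > 0. For m ≥ 1, |(-3m + 11)/(2m + 12) + 3/2| = |58|/(2(2m + 12)) = 58/(2(2m + 12)).
Since 2m + 12 ≥ 2m for m ≥ 1, this is ≤ 58/(2·2m) = (29/2)/m.
So |(-3m + 11)/(2m + 12) + 3/2| < ε whenever m > (29/2)/ε.
Take M = (29/2)/ε. If m > M then |(-3m + 11)/(2m + 12) + 3/2| ≤ (29/2)/m < ε.

M = (29/2)/ε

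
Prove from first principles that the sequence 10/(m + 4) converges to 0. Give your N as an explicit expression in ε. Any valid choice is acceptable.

N = 10/ε

Let ε > 0. For m ≥ 1, |10/(m + 4) − 0| = 10/(m + 4) ≤ 10/m.
We need 10/m < ε, i.e. m > 10/ε.
Take N = 10/ε. If m > N then |10/(m + 4)| ≤ 10/m < ε.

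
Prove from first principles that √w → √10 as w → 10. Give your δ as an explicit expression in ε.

Let ε > 0. We want δ > 0 such that 0 < |w − 10| < δ implies |√w − √10| < ε.
Multiplying by the conjugate, |√w − √10| = |w − 10|/(√w + √10).
Restrict δ ≤ 10 so that |w − 10| < 10 forces w > 0, and then √w + √10 > √10.
Hence |√w − √10| < |w − 10|/√10, which is < ε once |w − 10| < √10·ε.
Take δ = min(10, √10·ε). If 0 < |w − 10| < δ then w > 0 and |√w − √10| < |w − 10|/√10 < ε.

δ = min(10, √10·ε)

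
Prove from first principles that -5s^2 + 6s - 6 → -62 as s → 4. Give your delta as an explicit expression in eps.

delta = min(2, eps/44)

Let eps > 0. We want delta > 0 such that 0 < |s − 4| < delta implies |(-5s^2 + 6s - 6) + 62| < eps.
(-5s^2 + 6s - 6) + 62 = -5s^2 + 6s + 56 = (s − 4)(-5s - 14).
So |(-5s^2 + 6s - 6) + 62| = |s − 4|·|-5s - 14|.
Assume first that |s − 4| < 2, so |s| < 6. Then |-5s - 14| ≤ 5·6 + 14 = 44.
Hence |(-5s^2 + 6s - 6) + 62| ≤ 44|s − 4| < eps provided |s − 4| < eps/44.
Choosing delta = min(2, eps/44) ensures both conditions, hence |(-5s^2 + 6s - 6) + 62| < eps.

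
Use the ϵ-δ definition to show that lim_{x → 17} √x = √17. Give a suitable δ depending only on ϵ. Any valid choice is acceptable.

Fix ϵ > 0. We want δ > 0 such that 0 < |x − 17| < δ implies |√x − √17| < ϵ.
Rationalise: √x − √17 = (x − 17)/(√x + √17), so |√x − √17| = |x − 17|/(√x + √17).
Restrict δ ≤ 17 so that |x − 17| < 17 forces x > 0, and then √x + √17 > √17.
Hence |√x − √17| < |x − 17|/√17, which is < ϵ once |x − 17| < √17·ϵ.
Take δ = min(17, √17·ϵ). If 0 < |x − 17| < δ then x > 0 and |√x − √17| < |x − 17|/√17 < ϵ.

δ = min(17, √17·ϵ)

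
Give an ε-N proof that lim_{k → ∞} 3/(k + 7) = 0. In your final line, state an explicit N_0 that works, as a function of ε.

Let ε > 0 be given. For k ≥ 1, |3/(k + 7) − 0| = 3/(k + 7) ≤ 3/k.
We need 3/k < ε, i.e. k > 3/ε.
Take N_0 = 3/ε. If k > N_0 then |3/(k + 7)| ≤ 3/k < ε.

N_0 = 3/ε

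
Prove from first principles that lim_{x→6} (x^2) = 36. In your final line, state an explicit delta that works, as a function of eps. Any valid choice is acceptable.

Let eps > 0. We seek delta > 0 with 0 < |x − 6| < delta ⇒ |x^2 − 36| < eps.
Factor: x^2 − 36 = (x − 6)(x + 6), so |x^2 − 36| = |x − 6|·|x + 6|.
Impose delta ≤ 2 so that |x| < 8; then |x + 6| ≤ 14.
Hence |x^2 − 36| ≤ 14|x − 6|, which is < eps once |x − 6| < eps/14.
Take delta = min(2, eps/14). If 0 < |x − 6| < delta then both bounds hold and |x^2 − 36| ≤ 14|x − 6| < 14·(eps/14) = eps.

delta = min(2, eps/14)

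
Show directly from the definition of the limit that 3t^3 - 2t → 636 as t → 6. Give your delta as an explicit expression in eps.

delta = min(1, eps/379)

Let eps > 0. We want delta > 0 such that 0 < |t − 6| < delta implies |(3t^3 - 2t) − 636| < eps.
(3t^3 - 2t) − 636 = 3t^3 - 2t - 636 = (t − 6)(3t^2 + 18t + 106).
So |(3t^3 - 2t) − 636| = |t − 6|·|3t^2 + 18t + 106|.
Assume first that |t − 6| < 1, so |t| < 7. Then |3t^2 + 18t + 106| ≤ 3·7^2 + 18·7 + 106 = 379.
Hence |(3t^3 - 2t) − 636| ≤ 379|t − 6| < eps provided |t − 6| < eps/379.
Take delta = min(1, eps/379). Then 0 < |t − 6| < delta gives both |t − 6| < 1 and |t − 6| < eps/379, so |(3t^3 - 2t) − 636| < eps.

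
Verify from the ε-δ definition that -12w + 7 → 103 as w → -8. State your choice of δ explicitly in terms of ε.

Let ε > 0 be given. We need δ > 0 so that 0 < |w + 8| < δ implies |(-12w + 7) − 103| < ε.
Since (-12w + 7) − 103 = -12(w + 8), we have |(-12w + 7) − 103| = 12|w + 8|.
Thus it suffices that |w + 8| < ε/12.
Take δ = ε/12. If 0 < |w + 8| < δ then |(-12w + 7) − 103| = 12|w + 8| < 12·(ε/12) = ε.

δ = ε/12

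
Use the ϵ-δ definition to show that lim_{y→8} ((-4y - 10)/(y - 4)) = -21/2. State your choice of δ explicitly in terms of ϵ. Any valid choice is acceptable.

Suppose ϵ > 0. We want δ > 0 with 0 < |y − 8| < δ ⇒ |(-4y - 10)/(y - 4) + 21/2| < ϵ.
Combining over a common denominator, (-4y - 10)/(y - 4) + 21/2 = [(-4y - 10)·4 − (-42)·(y - 4)] / [4·(y - 4)] = 26(y − 8) / (4(y - 4)).
So |(-4y - 10)/(y - 4) + 21/2| = 26|y − 8| / (4·|y − 4|).
Restrict δ ≤ 2. Then |y − 8| < 2 gives |y − 4| = |(y − 8) + 4| ≥ 4 − 2 = 2.
Hence |(-4y - 10)/(y - 4) + 21/2| < 26|y − 8|/(4·2) = (13/4)|y − 8|, which is < ϵ once |y − 8| < (4/13)ϵ.
Take δ = min(2, (4/13)ϵ). Then 0 < |y − 8| < δ forces both bounds, so |(-4y - 10)/(y - 4) + 21/2| < ϵ.

δ = min(2, (4/13)ϵ)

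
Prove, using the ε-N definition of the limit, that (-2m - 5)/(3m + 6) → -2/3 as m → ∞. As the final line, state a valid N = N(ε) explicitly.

Let ε > 0 be given. For m ≥ 1, |(-2m - 5)/(3m + 6) + 2/3| = |-3|/(3(3m + 6)) = 3/(3(3m + 6)).
Since 3m + 6 ≥ 3m for m ≥ 1, this is ≤ 3/(3·3m) = (1/3)/m.
So |(-2m - 5)/(3m + 6) + 2/3| < ε whenever m > (1/3)/ε.
Take N = (1/3)/ε. If m > N then |(-2m - 5)/(3m + 6) + 2/3| ≤ (1/3)/m < ε.

N = (1/3)/ε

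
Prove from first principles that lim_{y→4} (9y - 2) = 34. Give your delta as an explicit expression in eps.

Let eps > 0. We need delta > 0 so that 0 < |y − 4| < delta implies |(9y - 2) − 34| < eps.
Since (9y - 2) − 34 = 9(y − 4), we have |(9y - 2) − 34| = 9|y − 4|.
Thus it suffices that |y − 4| < eps/9.
Take delta = eps/9. If 0 < |y − 4| < delta then |(9y - 2) − 34| = 9|y − 4| < 9·(eps/9) = eps.

delta = eps/9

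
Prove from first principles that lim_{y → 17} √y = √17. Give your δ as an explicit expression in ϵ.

δ = min(17, √17·ϵ)

Fix ϵ > 0. We want δ > 0 such that 0 < |y − 17| < δ implies |√y − √17| < ϵ.
Multiplying by the conjugate, |√y − √17| = |y − 17|/(√y + √17).
Restrict δ ≤ 17 so that |y − 17| < 17 forces y > 0, and then √y + √17 > √17.
Hence |√y − √17| < |y − 17|/√17, which is < ϵ once |y − 17| < √17·ϵ.
Take δ = min(17, √17·ϵ). If 0 < |y − 17| < δ then y > 0 and |√y − √17| < |y − 17|/√17 < ϵ.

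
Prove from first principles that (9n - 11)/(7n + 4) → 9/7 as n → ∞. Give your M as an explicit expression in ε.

Fix ε > 0. For n ≥ 1, |(9n - 11)/(7n + 4) − (9/7)| = |-113|/(7(7n + 4)) = 113/(7(7n + 4)).
Since 7n + 4 ≥ 7n for n ≥ 1, this is ≤ 113/(7·7n) = (113/49)/n.
So |(9n - 11)/(7n + 4) − (9/7)| < ε whenever n > (113/49)/ε.
Take M = (113/49)/ε. If n > M then |(9n - 11)/(7n + 4) − (9/7)| ≤ (113/49)/n < ε.

M = (113/49)/ε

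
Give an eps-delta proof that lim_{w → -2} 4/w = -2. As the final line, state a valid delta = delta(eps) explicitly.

delta = min(1, (1/2)eps)

Fix eps > 0. We seek delta > 0 such that 0 < |w + 2| < delta implies |4/w + 2| < eps.
|4/w + 2| = 4·|-2 − w|/(2·|w|) = 4|w + 2|/(2|w|).
Require delta ≤ 1 so that |w| > 2 − 1 = 1, hence 2|w| > 2.
Then |4/w + 2| < 4|w + 2|/2, which is < eps when |w + 2| < (1/2)eps.
Take delta = min(1, (1/2)eps). Then 0 < |w + 2| < delta gives both |w + 2| < 1 and |w + 2| < (1/2)eps, so |4/w + 2| < eps.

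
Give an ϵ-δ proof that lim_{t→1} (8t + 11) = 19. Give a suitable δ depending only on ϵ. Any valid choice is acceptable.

Fix ϵ > 0. We need δ > 0 so that 0 < |t − 1| < δ implies |(8t + 11) − 19| < ϵ.
Since (8t + 11) − 19 = 8(t − 1), we have |(8t + 11) − 19| = 8|t − 1|.
So 8|t − 1| < ϵ exactly when |t − 1| < ϵ/8.
Take δ = ϵ/8. If 0 < |t − 1| < δ then |(8t + 11) − 19| = 8|t − 1| < 8·(ϵ/8) = ϵ.

δ = ϵ/8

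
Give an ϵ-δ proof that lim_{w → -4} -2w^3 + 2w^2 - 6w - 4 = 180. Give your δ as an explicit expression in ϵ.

δ = min(2, ϵ/178)

Suppose ϵ > 0. We want δ > 0 such that 0 < |w + 4| < δ implies |(-2w^3 + 2w^2 - 6w - 4) − 180| < ϵ.
(-2w^3 + 2w^2 - 6w - 4) − 180 = -2w^3 + 2w^2 - 6w - 184 = (w + 4)(-2w^2 + 10w - 46).
So |(-2w^3 + 2w^2 - 6w - 4) − 180| = |w + 4|·|-2w^2 + 10w - 46|.
Require δ ≤ 2. Then |w + 4| < 2 gives |w| < 6, and by the triangle inequality |-2w^2 + 10w - 46| ≤ 2·6^2 + 10·6 + 46 = 178.
Hence |(-2w^3 + 2w^2 - 6w - 4) − 180| ≤ 178|w + 4| < ϵ provided |w + 4| < ϵ/178.
Choosing δ = min(2, ϵ/178) ensures both conditions, hence |(-2w^3 + 2w^2 - 6w - 4) − 180| < ϵ.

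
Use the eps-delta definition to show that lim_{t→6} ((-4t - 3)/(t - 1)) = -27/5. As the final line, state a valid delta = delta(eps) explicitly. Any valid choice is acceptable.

Fix eps > 0. We want delta > 0 with 0 < |t − 6| < delta ⇒ |(-4t - 3)/(t - 1) + 27/5| < eps.
Combining over a common denominator, (-4t - 3)/(t - 1) + 27/5 = [(-4t - 3)·5 − (-27)·(t - 1)] / [5·(t - 1)] = 7(t − 6) / (5(t - 1)).
So |(-4t - 3)/(t - 1) + 27/5| = 7|t − 6| / (5·|t − 1|).
Restrict delta ≤ 5/2. Then |t − 6| < 5/2 gives |t − 1| = |(t − 6) + 5| ≥ 5 − 5/2 = 5/2.
Hence |(-4t - 3)/(t - 1) + 27/5| < 7|t − 6|/(5·(5/2)) = (14/25)|t − 6|, which is < eps once |t − 6| < (25/14)eps.
Take delta = min(5/2, (25/14)eps). Then 0 < |t − 6| < delta forces both bounds, so |(-4t - 3)/(t - 1) + 27/5| < eps.

delta = min(5/2, (25/14)eps)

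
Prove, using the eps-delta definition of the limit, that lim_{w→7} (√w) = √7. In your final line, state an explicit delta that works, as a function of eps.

delta = min(7, √7·eps)

Let eps > 0. We want delta > 0 such that 0 < |w − 7| < delta implies |√w − √7| < eps.
Multiplying by the conjugate, |√w − √7| = |w − 7|/(√w + √7).
Restrict delta ≤ 7 so that |w − 7| < 7 forces w > 0, and then √w + √7 > √7.
Hence |√w − √7| < |w − 7|/√7, which is < eps once |w − 7| < √7·eps.
Take delta = min(7, √7·eps). If 0 < |w − 7| < delta then w > 0 and |√w − √7| < |w − 7|/√7 < eps.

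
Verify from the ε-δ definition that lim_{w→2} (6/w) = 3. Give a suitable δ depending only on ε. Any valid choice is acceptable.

Let ε > 0. We seek δ > 0 such that 0 < |w − 2| < δ implies |6/w − 3| < ε.
|6/w − 3| = 6·|2 − w|/(2·|w|) = 6|w − 2|/(2|w|).
Require δ ≤ 1 so that |w| > 2 − 1 = 1, hence 2|w| > 2.
Then |6/w − 3| < 6|w − 2|/2, which is < ε when |w − 2| < (1/3)ε.
Take δ = min(1, (1/3)ε). Then 0 < |w − 2| < δ gives both |w − 2| < 1 and |w − 2| < (1/3)ε, so |6/w − 3| < ε.

δ = min(1, (1/3)ε)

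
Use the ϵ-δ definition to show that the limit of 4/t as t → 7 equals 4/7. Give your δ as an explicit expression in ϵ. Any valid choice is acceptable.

δ = min(7/2, (49/8)ϵ)

Let ϵ > 0. We seek δ > 0 such that 0 < |t − 7| < δ implies |4/t − (4/7)| < ϵ.
|4/t − (4/7)| = 4·|7 − t|/(7·|t|) = 4|t − 7|/(7|t|).
Restrict δ ≤ 7/2. Then |t − 7| < 7/2 gives |t| > 7/2, so 7|t| > 49/2.
Then |4/t − (4/7)| < 4|t − 7|/(49/2), which is < ϵ when |t − 7| < (49/8)ϵ.
Take δ = min(7/2, (49/8)ϵ). Then 0 < |t − 7| < δ gives both |t − 7| < 7/2 and |t − 7| < (49/8)ϵ, so |4/t − (4/7)| < ϵ.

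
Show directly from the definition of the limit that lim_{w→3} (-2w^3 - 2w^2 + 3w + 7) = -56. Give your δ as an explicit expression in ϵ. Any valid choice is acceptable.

δ = min(2, ϵ/111)

Let ϵ > 0. We want δ > 0 such that 0 < |w − 3| < δ implies |(-2w^3 - 2w^2 + 3w + 7) + 56| < ϵ.
(-2w^3 - 2w^2 + 3w + 7) + 56 = -2w^3 - 2w^2 + 3w + 63 = (w − 3)(-2w^2 - 8w - 21).
So |(-2w^3 - 2w^2 + 3w + 7) + 56| = |w − 3|·|-2w^2 - 8w - 21|.
Require δ ≤ 2. Then |w − 3| < 2 gives |w| < 5, and by the triangle inequality |-2w^2 - 8w - 21| ≤ 2·5^2 + 8·5 + 21 = 111.
Hence |(-2w^3 - 2w^2 + 3w + 7) + 56| ≤ 111|w − 3| < ϵ provided |w − 3| < ϵ/111.
Choosing δ = min(2, ϵ/111) ensures both conditions, hence |(-2w^3 - 2w^2 + 3w + 7) + 56| < ϵ.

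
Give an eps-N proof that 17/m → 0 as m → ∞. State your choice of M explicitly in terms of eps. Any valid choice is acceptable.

Suppose eps > 0. For m ≥ 1, |17/m − 0| = 17/(m) ≤ 17/m.
We need 17/m < eps, i.e. m > 17/eps.
Take M = 17/eps. If m > M then |17/m| ≤ 17/m < eps.

M = 17/eps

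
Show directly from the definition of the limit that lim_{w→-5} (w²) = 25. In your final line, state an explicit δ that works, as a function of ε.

δ = min(2, ε/12)

Fix ε > 0. We seek δ > 0 with 0 < |w + 5| < δ ⇒ |w² − 25| < ε.
Factor: w² − 25 = (w + 5)(w - 5), so |w² − 25| = |w + 5|·|w - 5|.
Restrict δ ≤ 2. Then |w + 5| < 2 gives |w| < 7, so by the triangle inequality |w - 5| ≤ 7 + 5 = 12.
Hence |w² − 25| ≤ 12|w + 5|, which is < ε once |w + 5| < ε/12.
Take δ = min(2, ε/12). If 0 < |w + 5| < δ then both bounds hold and |w² − 25| ≤ 12|w + 5| < 12·(ε/12) = ε.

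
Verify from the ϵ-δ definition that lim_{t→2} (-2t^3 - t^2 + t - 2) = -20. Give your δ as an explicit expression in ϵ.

δ = min(1, ϵ/42)

Let ϵ > 0 be given. We want δ > 0 such that 0 < |t − 2| < δ implies |(-2t^3 - t^2 + t - 2) + 20| < ϵ.
(-2t^3 - t^2 + t - 2) + 20 = -2t^3 - t^2 + t + 18 = (t − 2)(-2t^2 - 5t - 9).
So |(-2t^3 - t^2 + t - 2) + 20| = |t − 2|·|-2t^2 - 5t - 9|.
Require δ ≤ 1. Then |t − 2| < 1 gives |t| < 3, and by the triangle inequality |-2t^2 - 5t - 9| ≤ 2·3^2 + 5·3 + 9 = 42.
Hence |(-2t^3 - t^2 + t - 2) + 20| ≤ 42|t − 2| < ϵ provided |t − 2| < ϵ/42.
Take δ = min(1, ϵ/42). Then 0 < |t − 2| < δ gives both |t − 2| < 1 and |t − 2| < ϵ/42, so |(-2t^3 - t^2 + t - 2) + 20| < ϵ.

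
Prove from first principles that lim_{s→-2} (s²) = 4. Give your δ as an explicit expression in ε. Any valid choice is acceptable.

Let ε > 0. We seek δ > 0 with 0 < |s + 2| < δ ⇒ |s² − 4| < ε.
Factor: s² − 4 = (s + 2)(s - 2), so |s² − 4| = |s + 2|·|s - 2|.
Restrict δ ≤ 2. Then |s + 2| < 2 gives |s| < 4, so by the triangle inequality |s - 2| ≤ 4 + 2 = 6.
Hence |s² − 4| ≤ 6|s + 2|, which is < ε once |s + 2| < ε/6.
Take δ = min(2, ε/6). If 0 < |s + 2| < δ then both bounds hold and |s² − 4| ≤ 6|s + 2| < 6·(ε/6) = ε.

δ = min(2, ε/6)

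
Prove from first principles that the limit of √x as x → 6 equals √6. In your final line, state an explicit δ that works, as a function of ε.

δ = min(6, √6·ε)

Let ε > 0. We want δ > 0 such that 0 < |x − 6| < δ implies |√x − √6| < ε.
Rationalise: √x − √6 = (x − 6)/(√x + √6), so |√x − √6| = |x − 6|/(√x + √6).
Restrict δ ≤ 6 so that |x − 6| < 6 forces x > 0, and then √x + √6 > √6.
Hence |√x − √6| < |x − 6|/√6, which is < ε once |x − 6| < √6·ε.
Take δ = min(6, √6·ε). If 0 < |x − 6| < δ then x > 0 and |√x − √6| < |x − 6|/√6 < ε.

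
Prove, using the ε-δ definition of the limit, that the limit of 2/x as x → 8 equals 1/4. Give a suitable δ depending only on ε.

Fix ε > 0. We seek δ > 0 such that 0 < |x − 8| < δ implies |2/x − (1/4)| < ε.
|2/x − (1/4)| = 2·|8 − x|/(8·|x|) = 2|x − 8|/(8|x|).
Require δ ≤ 4 so that |x| > 8 − 4 = 4, hence 8|x| > 32.
Then |2/x − (1/4)| < 2|x − 8|/32, which is < ε when |x − 8| < 16ε.
Take δ = min(4, 16ε). Then 0 < |x − 8| < δ gives both |x − 8| < 4 and |x − 8| < 16ε, so |2/x − (1/4)| < ε.

δ = min(4, 16ε)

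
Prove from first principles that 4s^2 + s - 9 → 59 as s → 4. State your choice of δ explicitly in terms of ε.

Let ε > 0 be given. We want δ > 0 such that 0 < |s − 4| < δ implies |(4s^2 + s - 9) − 59| < ε.
(4s^2 + s - 9) − 59 = 4s^2 + s - 68 = (s − 4)(4s + 17).
So |(4s^2 + s - 9) − 59| = |s − 4|·|4s + 17|.
Assume first that |s − 4| < 2, so |s| < 6. Then |4s + 17| ≤ 4·6 + 17 = 41.
Hence |(4s^2 + s - 9) − 59| ≤ 41|s − 4| < ε provided |s − 4| < ε/41.
Take δ = min(2, ε/41). Then 0 < |s − 4| < δ gives both |s − 4| < 2 and |s − 4| < ε/41, so |(4s^2 + s - 9) − 59| < ε.

δ = min(2, ε/41)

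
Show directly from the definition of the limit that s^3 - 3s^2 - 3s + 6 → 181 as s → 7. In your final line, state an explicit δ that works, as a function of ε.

δ = min(1, ε/121)

Let ε > 0. We want δ > 0 such that 0 < |s − 7| < δ implies |(s^3 - 3s^2 - 3s + 6) − 181| < ε.
(s^3 - 3s^2 - 3s + 6) − 181 = s^3 - 3s^2 - 3s - 175 = (s − 7)(s^2 + 4s + 25).
So |(s^3 - 3s^2 - 3s + 6) − 181| = |s − 7|·|s^2 + 4s + 25|.
Assume first that |s − 7| < 1, so |s| < 8. Then |s^2 + 4s + 25| ≤ 8^2 + 4·8 + 25 = 121.
Hence |(s^3 - 3s^2 - 3s + 6) − 181| ≤ 121|s − 7| < ε provided |s − 7| < ε/121.
Take δ = min(1, ε/121). Then 0 < |s − 7| < δ gives both |s − 7| < 1 and |s − 7| < ε/121, so |(s^3 - 3s^2 - 3s + 6) − 181| < ε.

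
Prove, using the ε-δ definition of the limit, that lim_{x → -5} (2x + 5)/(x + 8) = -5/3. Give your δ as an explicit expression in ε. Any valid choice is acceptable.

δ = min(3/2, (9/22)ε)

Let ε > 0 be given. We want δ > 0 with 0 < |x + 5| < δ ⇒ |(2x + 5)/(x + 8) + 5/3| < ε.
Combining over a common denominator, (2x + 5)/(x + 8) + 5/3 = [(2x + 5)·3 − (-5)·(x + 8)] / [3·(x + 8)] = 11(x + 5) / (3(x + 8)).
So |(2x + 5)/(x + 8) + 5/3| = 11|x + 5| / (3·|x + 8|).
Restrict δ ≤ 3/2. Then |x + 5| < 3/2 gives |x + 8| = |(x + 5) + 3| ≥ 3 − 3/2 = 3/2.
Hence |(2x + 5)/(x + 8) + 5/3| < 11|x + 5|/(3·(3/2)) = (22/9)|x + 5|, which is < ε once |x + 5| < (9/22)ε.
Take δ = min(3/2, (9/22)ε). Then 0 < |x + 5| < δ forces both bounds, so |(2x + 5)/(x + 8) + 5/3| < ε.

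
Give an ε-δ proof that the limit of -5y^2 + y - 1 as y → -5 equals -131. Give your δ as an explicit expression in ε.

δ = min(2, ε/61)

Suppose ε > 0. We want δ > 0 such that 0 < |y + 5| < δ implies |(-5y^2 + y - 1) + 131| < ε.
(-5y^2 + y - 1) + 131 = -5y^2 + y + 130 = (y + 5)(-5y + 26).
So |(-5y^2 + y - 1) + 131| = |y + 5|·|-5y + 26|.
Assume first that |y + 5| < 2, so |y| < 7. Then |-5y + 26| ≤ 5·7 + 26 = 61.
Hence |(-5y^2 + y - 1) + 131| ≤ 61|y + 5| < ε provided |y + 5| < ε/61.
Take δ = min(2, ε/61). Then 0 < |y + 5| < δ gives both |y + 5| < 2 and |y + 5| < ε/61, so |(-5y^2 + y - 1) + 131| < ε.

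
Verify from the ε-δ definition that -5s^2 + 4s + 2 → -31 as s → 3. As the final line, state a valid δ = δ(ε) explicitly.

Let ε > 0. We want δ > 0 such that 0 < |s − 3| < δ implies |(-5s^2 + 4s + 2) + 31| < ε.
(-5s^2 + 4s + 2) + 31 = -5s^2 + 4s + 33 = (s − 3)(-5s - 11).
So |(-5s^2 + 4s + 2) + 31| = |s − 3|·|-5s - 11|.
Assume first that |s − 3| < 1, so |s| < 4. Then |-5s - 11| ≤ 5·4 + 11 = 31.
Hence |(-5s^2 + 4s + 2) + 31| ≤ 31|s − 3| < ε provided |s − 3| < ε/31.
Take δ = min(1, ε/31). Then 0 < |s − 3| < δ gives both |s − 3| < 1 and |s − 3| < ε/31, so |(-5s^2 + 4s + 2) + 31| < ε.

δ = min(1, ε/31)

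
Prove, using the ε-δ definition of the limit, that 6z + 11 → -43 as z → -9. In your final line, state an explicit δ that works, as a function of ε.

δ = ε/6

Let ε > 0. We need δ > 0 so that 0 < |z + 9| < δ implies |(6z + 11) + 43| < ε.
|(6z + 11) + 43| = |6z + 54| = 6|z + 9|.
So 6|z + 9| < ε exactly when |z + 9| < ε/6.
Take δ = ε/6. If 0 < |z + 9| < δ then |(6z + 11) + 43| = 6|z + 9| < 6·(ε/6) = ε.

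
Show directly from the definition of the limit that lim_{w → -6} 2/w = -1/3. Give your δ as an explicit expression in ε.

Suppose ε > 0. We seek δ > 0 such that 0 < |w + 6| < δ implies |2/w + 1/3| < ε.
|2/w + 1/3| = 2·|-6 − w|/(6·|w|) = 2|w + 6|/(6|w|).
Require δ ≤ 3 so that |w| > 6 − 3 = 3, hence 6|w| > 18.
Then |2/w + 1/3| < 2|w + 6|/18, which is < ε when |w + 6| < 9ε.
Take δ = min(3, 9ε). Then 0 < |w + 6| < δ gives both |w + 6| < 3 and |w + 6| < 9ε, so |2/w + 1/3| < ε.

δ = min(3, 9ε)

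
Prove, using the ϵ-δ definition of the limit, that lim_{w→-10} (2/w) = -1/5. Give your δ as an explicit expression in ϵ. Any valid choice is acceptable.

Fix ϵ > 0. We seek δ > 0 such that 0 < |w + 10| < δ implies |2/w + 1/5| < ϵ.
|2/w + 1/5| = 2·|-10 − w|/(10·|w|) = 2|w + 10|/(10|w|).
Require δ ≤ 5 so that |w| > 10 − 5 = 5, hence 10|w| > 50.
Then |2/w + 1/5| < 2|w + 10|/50, which is < ϵ when |w + 10| < 25ϵ.
Take δ = min(5, 25ϵ). Then 0 < |w + 10| < δ gives both |w + 10| < 5 and |w + 10| < 25ϵ, so |2/w + 1/5| < ϵ.

δ = min(5, 25ϵ)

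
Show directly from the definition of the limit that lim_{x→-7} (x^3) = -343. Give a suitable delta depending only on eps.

Suppose eps > 0. We seek delta > 0 with 0 < |x + 7| < delta ⇒ |x^3 + 343| < eps.
Factor: x^3 + 343 = (x + 7)(x^2 - 7x + 49), so |x^3 + 343| = |x + 7|·|x^2 - 7x + 49|.
Impose delta ≤ 2 so that |x| < 9; then |x^2 - 7x + 49| ≤ 193.
Hence |x^3 + 343| ≤ 193|x + 7|, which is < eps once |x + 7| < eps/193.
Take delta = min(2, eps/193). If 0 < |x + 7| < delta then both bounds hold and |x^3 + 343| ≤ 193|x + 7| < 193·(eps/193) = eps.

delta = min(2, eps/193)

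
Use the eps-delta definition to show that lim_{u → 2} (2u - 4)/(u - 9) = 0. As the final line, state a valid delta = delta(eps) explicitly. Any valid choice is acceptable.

delta = min(7/2, (7/4)eps)

Suppose eps > 0. We want delta > 0 with 0 < |u − 2| < delta ⇒ |(2u - 4)/(u - 9) − 0| < eps.
Combining over a common denominator, (2u - 4)/(u - 9) − 0 = [(2u - 4)·(-7) − 0·(u - 9)] / [(-7)·(u - 9)] = -14(u − 2) / ((-7)(u - 9)).
So |(2u - 4)/(u - 9) − 0| = 14|u − 2| / (7·|u − 9|).
Require delta ≤ 7/2, so |u − 9| ≥ |-7| − |u − 2| > 7 − 7/2 = 7/2.
Hence |(2u - 4)/(u - 9) − 0| < 14|u − 2|/(7·(7/2)) = (4/7)|u − 2|, which is < eps once |u − 2| < (7/4)eps.
Take delta = min(7/2, (7/4)eps). Then 0 < |u − 2| < delta forces both bounds, so |(2u - 4)/(u - 9) − 0| < eps.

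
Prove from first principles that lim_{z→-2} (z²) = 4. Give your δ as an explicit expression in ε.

Let ε > 0. We seek δ > 0 with 0 < |z + 2| < δ ⇒ |z² − 4| < ε.
Factor: z² − 4 = (z + 2)(z - 2), so |z² − 4| = |z + 2|·|z - 2|.
Impose δ ≤ 1 so that |z| < 3; then |z - 2| ≤ 5.
Hence |z² − 4| ≤ 5|z + 2|, which is < ε once |z + 2| < ε/5.
Take δ = min(1, ε/5). If 0 < |z + 2| < δ then both bounds hold and |z² − 4| ≤ 5|z + 2| < 5·(ε/5) = ε.

δ = min(1, ε/5)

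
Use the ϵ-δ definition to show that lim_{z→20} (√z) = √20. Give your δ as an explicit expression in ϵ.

δ = min(20, √20·ϵ)

Let ϵ > 0. We want δ > 0 such that 0 < |z − 20| < δ implies |√z − √20| < ϵ.
Rationalise: √z − √20 = (z − 20)/(√z + √20), so |√z − √20| = |z − 20|/(√z + √20).
Restrict δ ≤ 20 so that |z − 20| < 20 forces z > 0, and then √z + √20 > √20.
Hence |√z − √20| < |z − 20|/√20, which is < ϵ once |z − 20| < √20·ϵ.
Take δ = min(20, √20·ϵ). If 0 < |z − 20| < δ then z > 0 and |√z − √20| < |z − 20|/√20 < ϵ.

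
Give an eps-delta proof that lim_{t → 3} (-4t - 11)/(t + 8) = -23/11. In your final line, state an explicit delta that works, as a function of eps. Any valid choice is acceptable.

Let eps > 0. We want delta > 0 with 0 < |t − 3| < delta ⇒ |(-4t - 11)/(t + 8) + 23/11| < eps.
Combining over a common denominator, (-4t - 11)/(t + 8) + 23/11 = [(-4t - 11)·11 − (-23)·(t + 8)] / [11·(t + 8)] = -21(t − 3) / (11(t + 8)).
So |(-4t - 11)/(t + 8) + 23/11| = 21|t − 3| / (11·|t + 8|).
Restrict delta ≤ 11/2. Then |t − 3| < 11/2 gives |t + 8| = |(t − 3) + 11| ≥ 11 − 11/2 = 11/2.
Hence |(-4t - 11)/(t + 8) + 23/11| < 21|t − 3|/(11·(11/2)) = (42/121)|t − 3|, which is < eps once |t − 3| < (121/42)eps.
Take delta = min(11/2, (121/42)eps). Then 0 < |t − 3| < delta forces both bounds, so |(-4t - 11)/(t + 8) + 23/11| < eps.

delta = min(11/2, (121/42)eps)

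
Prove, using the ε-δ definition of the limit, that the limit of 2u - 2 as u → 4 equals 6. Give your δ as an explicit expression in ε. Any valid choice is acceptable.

δ = ε/2

Fix ε > 0. We need δ > 0 so that 0 < |u − 4| < δ implies |(2u - 2) − 6| < ε.
Since (2u - 2) − 6 = 2(u − 4), we have |(2u - 2) − 6| = 2|u − 4|.
Thus it suffices that |u − 4| < ε/2.
Choosing δ = ε/2 gives |(2u - 2) − 6| = 2|u − 4| < ε whenever |u − 4| < δ.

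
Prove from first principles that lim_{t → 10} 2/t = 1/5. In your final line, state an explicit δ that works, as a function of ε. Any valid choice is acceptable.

Let ε > 0 be given. We seek δ > 0 such that 0 < |t − 10| < δ implies |2/t − (1/5)| < ε.
|2/t − (1/5)| = 2·|10 − t|/(10·|t|) = 2|t − 10|/(10|t|).
Require δ ≤ 5 so that |t| > 10 − 5 = 5, hence 10|t| > 50.
Then |2/t − (1/5)| < 2|t − 10|/50, which is < ε when |t − 10| < 25ε.
Take δ = min(5, 25ε). Then 0 < |t − 10| < δ gives both |t − 10| < 5 and |t − 10| < 25ε, so |2/t − (1/5)| < ε.

δ = min(5, 25ε)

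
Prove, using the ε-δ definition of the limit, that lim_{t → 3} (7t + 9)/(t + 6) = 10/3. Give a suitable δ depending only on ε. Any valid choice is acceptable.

δ = min(9/2, (27/22)ε)

Fix ε > 0. We want δ > 0 with 0 < |t − 3| < δ ⇒ |(7t + 9)/(t + 6) − (10/3)| < ε.
Combining over a common denominator, (7t + 9)/(t + 6) − (10/3) = [(7t + 9)·9 − 30·(t + 6)] / [9·(t + 6)] = 33(t − 3) / (9(t + 6)).
So |(7t + 9)/(t + 6) − (10/3)| = 33|t − 3| / (9·|t + 6|).
Restrict δ ≤ 9/2. Then |t − 3| < 9/2 gives |t + 6| = |(t − 3) + 9| ≥ 9 − 9/2 = 9/2.
Hence |(7t + 9)/(t + 6) − (10/3)| < 33|t − 3|/(9·(9/2)) = (22/27)|t − 3|, which is < ε once |t − 3| < (27/22)ε.
Take δ = min(9/2, (27/22)ε). Then 0 < |t − 3| < δ forces both bounds, so |(7t + 9)/(t + 6) − (10/3)| < ε.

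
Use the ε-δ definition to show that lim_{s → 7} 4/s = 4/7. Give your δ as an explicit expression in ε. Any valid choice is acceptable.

δ = min(7/2, (49/8)ε)

Let ε > 0. We seek δ > 0 such that 0 < |s − 7| < δ implies |4/s − (4/7)| < ε.
|4/s − (4/7)| = 4·|7 − s|/(7·|s|) = 4|s − 7|/(7|s|).
Restrict δ ≤ 7/2. Then |s − 7| < 7/2 gives |s| > 7/2, so 7|s| > 49/2.
Then |4/s − (4/7)| < 4|s − 7|/(49/2), which is < ε when |s − 7| < (49/8)ε.
Take δ = min(7/2, (49/8)ε). Then 0 < |s − 7| < δ gives both |s − 7| < 7/2 and |s − 7| < (49/8)ε, so |4/s − (4/7)| < ε.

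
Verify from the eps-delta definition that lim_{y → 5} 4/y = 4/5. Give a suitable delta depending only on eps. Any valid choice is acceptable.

Let eps > 0 be given. We seek delta > 0 such that 0 < |y − 5| < delta implies |4/y − (4/5)| < eps.
|4/y − (4/5)| = 4·|5 − y|/(5·|y|) = 4|y − 5|/(5|y|).
Require delta ≤ 5/2 so that |y| > 5 − 5/2 = 5/2, hence 5|y| > 25/2.
Then |4/y − (4/5)| < 4|y − 5|/(25/2), which is < eps when |y − 5| < (25/8)eps.
Take delta = min(5/2, (25/8)eps). Then 0 < |y − 5| < delta gives both |y − 5| < 5/2 and |y − 5| < (25/8)eps, so |4/y − (4/5)| < eps.

delta = min(5/2, (25/8)eps)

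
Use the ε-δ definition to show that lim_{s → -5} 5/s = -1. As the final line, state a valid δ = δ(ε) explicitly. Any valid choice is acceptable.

Let ε > 0. We seek δ > 0 such that 0 < |s + 5| < δ implies |5/s + 1| < ε.
|5/s + 1| = 5·|-5 − s|/(5·|s|) = 5|s + 5|/(5|s|).
Require δ ≤ 5/2 so that |s| > 5 − 5/2 = 5/2, hence 5|s| > 25/2.
Then |5/s + 1| < 5|s + 5|/(25/2), which is < ε when |s + 5| < (5/2)ε.
Take δ = min(5/2, (5/2)ε). Then 0 < |s + 5| < δ gives both |s + 5| < 5/2 and |s + 5| < (5/2)ε, so |5/s + 1| < ε.

δ = min(5/2, (5/2)ε)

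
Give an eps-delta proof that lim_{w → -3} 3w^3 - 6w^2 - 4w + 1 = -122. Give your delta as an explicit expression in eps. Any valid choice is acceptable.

delta = min(1, eps/149)

Let eps > 0 be given. We want delta > 0 such that 0 < |w + 3| < delta implies |(3w^3 - 6w^2 - 4w + 1) + 122| < eps.
(3w^3 - 6w^2 - 4w + 1) + 122 = 3w^3 - 6w^2 - 4w + 123 = (w + 3)(3w^2 - 15w + 41).
So |(3w^3 - 6w^2 - 4w + 1) + 122| = |w + 3|·|3w^2 - 15w + 41|.
Assume first that |w + 3| < 1, so |w| < 4. Then |3w^2 - 15w + 41| ≤ 3·4^2 + 15·4 + 41 = 149.
Hence |(3w^3 - 6w^2 - 4w + 1) + 122| ≤ 149|w + 3| < eps provided |w + 3| < eps/149.
Take delta = min(1, eps/149). Then 0 < |w + 3| < delta gives both |w + 3| < 1 and |w + 3| < eps/149, so |(3w^3 - 6w^2 - 4w + 1) + 122| < eps.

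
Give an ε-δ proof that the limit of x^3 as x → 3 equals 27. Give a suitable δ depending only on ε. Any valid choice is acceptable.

δ = min(1, ε/37)

Fix ε > 0. We seek δ > 0 with 0 < |x − 3| < δ ⇒ |x^3 − 27| < ε.
Factor: x^3 − 27 = (x − 3)(x^2 + 3x + 9), so |x^3 − 27| = |x − 3|·|x^2 + 3x + 9|.
Impose δ ≤ 1 so that |x| < 4; then |x^2 + 3x + 9| ≤ 37.
Hence |x^3 − 27| ≤ 37|x − 3|, which is < ε once |x − 3| < ε/37.
Take δ = min(1, ε/37). If 0 < |x − 3| < δ then both bounds hold and |x^3 − 27| ≤ 37|x − 3| < 37·(ε/37) = ε.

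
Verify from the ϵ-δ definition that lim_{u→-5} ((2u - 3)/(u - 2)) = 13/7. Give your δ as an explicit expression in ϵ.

Fix ϵ > 0. We want δ > 0 with 0 < |u + 5| < δ ⇒ |(2u - 3)/(u - 2) − (13/7)| < ϵ.
Combining over a common denominator, (2u - 3)/(u - 2) − (13/7) = [(2u - 3)·(-7) − (-13)·(u - 2)] / [(-7)·(u - 2)] = -1(u + 5) / ((-7)(u - 2)).
So |(2u - 3)/(u - 2) − (13/7)| = |u + 5| / (7·|u − 2|).
Require δ ≤ 7/2, so |u − 2| ≥ |-7| − |u + 5| > 7 − 7/2 = 7/2.
Hence |(2u - 3)/(u - 2) − (13/7)| < |u + 5|/(7·(7/2)) = (2/49)|u + 5|, which is < ϵ once |u + 5| < (49/2)ϵ.
Take δ = min(7/2, (49/2)ϵ). Then 0 < |u + 5| < δ forces both bounds, so |(2u - 3)/(u - 2) − (13/7)| < ϵ.

δ = min(7/2, (49/2)ϵ)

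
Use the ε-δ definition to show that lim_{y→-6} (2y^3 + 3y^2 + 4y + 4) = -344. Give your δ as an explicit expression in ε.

δ = min(2, ε/258)

Let ε > 0. We want δ > 0 such that 0 < |y + 6| < δ implies |(2y^3 + 3y^2 + 4y + 4) + 344| < ε.
(2y^3 + 3y^2 + 4y + 4) + 344 = 2y^3 + 3y^2 + 4y + 348 = (y + 6)(2y^2 - 9y + 58).
So |(2y^3 + 3y^2 + 4y + 4) + 344| = |y + 6|·|2y^2 - 9y + 58|.
Assume first that |y + 6| < 2, so |y| < 8. Then |2y^2 - 9y + 58| ≤ 2·8^2 + 9·8 + 58 = 258.
Hence |(2y^3 + 3y^2 + 4y + 4) + 344| ≤ 258|y + 6| < ε provided |y + 6| < ε/258.
Choosing δ = min(2, ε/258) ensures both conditions, hence |(2y^3 + 3y^2 + 4y + 4) + 344| < ε.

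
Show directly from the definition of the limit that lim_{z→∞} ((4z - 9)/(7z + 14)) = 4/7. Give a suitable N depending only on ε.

N = (17/7)/ε

Fix ε > 0. We seek N > 0 such that z > N implies |(4z - 9)/(7z + 14) − (4/7)| < ε.
(4z - 9)/(7z + 14) − (4/7) = (7(4z - 9) − 4(7z + 14)) / (7(7z + 14)) = -119/(7(7z + 14)).
For z > 0 we have 7z + 14 > 7z, so |(4z - 9)/(7z + 14) − (4/7)| = 119/(7(7z + 14)) < 119/(7·7z) = (17/7)/z.
Thus |(4z - 9)/(7z + 14) − (4/7)| < ε whenever z > (17/7)/ε.
Take N = (17/7)/ε. If z > N then |(4z - 9)/(7z + 14) − (4/7)| < (17/7)/z < ε.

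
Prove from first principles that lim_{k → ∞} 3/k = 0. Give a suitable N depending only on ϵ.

N = 3/ϵ

Let ϵ > 0 be given. For k ≥ 1, |3/k − 0| = 3/(k) ≤ 3/k.
We need 3/k < ϵ, i.e. k > 3/ϵ.
Take N = 3/ϵ. If k > N then |3/k| ≤ 3/k < ϵ.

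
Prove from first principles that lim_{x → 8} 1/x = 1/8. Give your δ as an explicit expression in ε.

δ = min(4, 32ε)

Let ε > 0 be given. We seek δ > 0 such that 0 < |x − 8| < δ implies |1/x − (1/8)| < ε.
|1/x − (1/8)| = |8 − x|/(8·|x|) = |x − 8|/(8|x|).
Require δ ≤ 4 so that |x| > 8 − 4 = 4, hence 8|x| > 32.
Then |1/x − (1/8)| < |x − 8|/32, which is < ε when |x − 8| < 32ε.
Take δ = min(4, 32ε). Then 0 < |x − 8| < δ gives both |x − 8| < 4 and |x − 8| < 32ε, so |1/x − (1/8)| < ε.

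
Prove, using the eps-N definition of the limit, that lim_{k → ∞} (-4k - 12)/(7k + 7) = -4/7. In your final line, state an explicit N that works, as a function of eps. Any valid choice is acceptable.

N = (8/7)/eps

Suppose eps > 0. For k ≥ 1, |(-4k - 12)/(7k + 7) + 4/7| = |-56|/(7(7k + 7)) = 56/(7(7k + 7)).
Since 7k + 7 ≥ 7k for k ≥ 1, this is ≤ 56/(7·7k) = (8/7)/k.
So |(-4k - 12)/(7k + 7) + 4/7| < eps whenever k > (8/7)/eps.
Take N = (8/7)/eps. If k > N then |(-4k - 12)/(7k + 7) + 4/7| ≤ (8/7)/k < eps.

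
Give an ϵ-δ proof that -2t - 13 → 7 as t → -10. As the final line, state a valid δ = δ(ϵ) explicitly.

δ = ϵ/2

Let ϵ > 0 be given. We need δ > 0 so that 0 < |t + 10| < δ implies |(-2t - 13) − 7| < ϵ.
Since (-2t - 13) − 7 = -2(t + 10), we have |(-2t - 13) − 7| = 2|t + 10|.
So 2|t + 10| < ϵ exactly when |t + 10| < ϵ/2.
Take δ = ϵ/2. If 0 < |t + 10| < δ then |(-2t - 13) − 7| = 2|t + 10| < 2·(ϵ/2) = ϵ.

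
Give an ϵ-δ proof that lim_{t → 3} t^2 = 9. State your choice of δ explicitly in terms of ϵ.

Fix ϵ > 0. We seek δ > 0 with 0 < |t − 3| < δ ⇒ |t^2 − 9| < ϵ.
Factor: t^2 − 9 = (t − 3)(t + 3), so |t^2 − 9| = |t − 3|·|t + 3|.
Restrict δ ≤ 1. Then |t − 3| < 1 gives |t| < 4, so by the triangle inequality |t + 3| ≤ 4 + 3 = 7.
Hence |t^2 − 9| ≤ 7|t − 3|, which is < ϵ once |t − 3| < ϵ/7.
Take δ = min(1, ϵ/7). If 0 < |t − 3| < δ then both bounds hold and |t^2 − 9| ≤ 7|t − 3| < 7·(ϵ/7) = ϵ.

δ = min(1, ϵ/7)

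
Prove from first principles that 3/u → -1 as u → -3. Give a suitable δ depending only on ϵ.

δ = min(3/2, (3/2)ϵ)

Suppose ϵ > 0. We seek δ > 0 such that 0 < |u + 3| < δ implies |3/u + 1| < ϵ.
|3/u + 1| = 3·|-3 − u|/(3·|u|) = 3|u + 3|/(3|u|).
Require δ ≤ 3/2 so that |u| > 3 − 3/2 = 3/2, hence 3|u| > 9/2.
Then |3/u + 1| < 3|u + 3|/(9/2), which is < ϵ when |u + 3| < (3/2)ϵ.
Take δ = min(3/2, (3/2)ϵ). Then 0 < |u + 3| < δ gives both |u + 3| < 3/2 and |u + 3| < (3/2)ϵ, so |3/u + 1| < ϵ.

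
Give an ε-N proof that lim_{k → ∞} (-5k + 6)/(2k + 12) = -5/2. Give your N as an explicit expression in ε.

Let ε > 0 be given. For k ≥ 1, |(-5k + 6)/(2k + 12) + 5/2| = |72|/(2(2k + 12)) = 72/(2(2k + 12)).
Since 2k + 12 ≥ 2k for k ≥ 1, this is ≤ 72/(2·2k) = 18/k.
So |(-5k + 6)/(2k + 12) + 5/2| < ε whenever k > 18/ε.
Take N = 18/ε. If k > N then |(-5k + 6)/(2k + 12) + 5/2| ≤ 18/k < ε.

N = 18/ε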